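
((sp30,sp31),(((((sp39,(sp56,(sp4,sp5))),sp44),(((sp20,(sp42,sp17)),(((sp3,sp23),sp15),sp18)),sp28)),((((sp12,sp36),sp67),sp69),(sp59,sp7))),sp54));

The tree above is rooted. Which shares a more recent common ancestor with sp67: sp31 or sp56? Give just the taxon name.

sp56

The MRCA of sp67 and sp56 subtends ((((sp39,(sp56,(sp4,sp5))),sp44),(((sp20,(sp42,sp17)),(((sp3,sp23),sp15),sp18)),sp28)),((((sp12,sp36),sp67),sp69),(sp59,sp7))) (19 taxa).
The MRCA of sp67 and sp31 is the root, subtending the entire tree (22 taxa).
The first is nested inside the second, so sp67 shares a more recent common ancestor with sp56.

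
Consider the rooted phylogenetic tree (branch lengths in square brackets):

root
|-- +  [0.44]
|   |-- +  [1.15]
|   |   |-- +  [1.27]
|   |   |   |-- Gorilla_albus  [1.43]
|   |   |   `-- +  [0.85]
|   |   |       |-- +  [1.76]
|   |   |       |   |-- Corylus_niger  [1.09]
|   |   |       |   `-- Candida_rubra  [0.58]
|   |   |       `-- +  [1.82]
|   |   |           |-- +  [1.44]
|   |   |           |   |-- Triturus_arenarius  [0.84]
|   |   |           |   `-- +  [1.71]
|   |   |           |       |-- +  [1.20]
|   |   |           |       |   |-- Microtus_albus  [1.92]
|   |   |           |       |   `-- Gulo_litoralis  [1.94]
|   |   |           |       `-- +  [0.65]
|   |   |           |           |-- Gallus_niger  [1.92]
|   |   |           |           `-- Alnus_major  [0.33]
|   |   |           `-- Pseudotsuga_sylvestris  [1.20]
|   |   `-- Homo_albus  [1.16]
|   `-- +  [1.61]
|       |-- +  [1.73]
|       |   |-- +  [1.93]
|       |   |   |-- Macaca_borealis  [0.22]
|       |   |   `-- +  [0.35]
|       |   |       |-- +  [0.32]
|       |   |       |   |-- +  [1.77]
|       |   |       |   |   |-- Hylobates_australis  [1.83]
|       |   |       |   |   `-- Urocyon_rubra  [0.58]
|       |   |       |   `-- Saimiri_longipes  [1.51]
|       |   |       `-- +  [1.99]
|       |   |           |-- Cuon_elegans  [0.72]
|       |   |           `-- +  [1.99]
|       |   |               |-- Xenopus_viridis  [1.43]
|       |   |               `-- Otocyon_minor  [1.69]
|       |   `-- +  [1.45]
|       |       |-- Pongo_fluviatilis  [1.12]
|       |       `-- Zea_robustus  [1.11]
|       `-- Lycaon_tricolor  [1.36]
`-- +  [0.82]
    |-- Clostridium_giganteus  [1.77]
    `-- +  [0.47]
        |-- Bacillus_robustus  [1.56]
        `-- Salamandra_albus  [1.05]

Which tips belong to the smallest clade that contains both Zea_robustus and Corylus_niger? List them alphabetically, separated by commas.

Tracing Zea_robustus: it sits inside (Pongo_fluviatilis,Zea_robustus).
Tracing Corylus_niger: it sits inside (Corylus_niger,Candida_rubra).
The smallest clade enclosing both is (((Gorilla_albus,((Corylus_niger,Candida_rubra),((Triturus_arenarius,((Microtus_albus,Gulo_litoralis),(Gallus_niger,Alnus_major))),Pseudotsuga_sylvestris))),Homo_albus),(((Macaca_borealis,(((Hylobates_australis,Urocyon_rubra),Saimiri_longipes),(Cuon_elegans,(Xenopus_viridis,Otocyon_minor)))),(Pongo_fluviatilis,Zea_robustus)),Lycaon_tricolor)); the answer is its 20 terminal taxa in alphabetical order.

Alnus_major, Candida_rubra, Corylus_niger, Cuon_elegans, Gallus_niger, Gorilla_albus, Gulo_litoralis, Homo_albus, Hylobates_australis, Lycaon_tricolor, Macaca_borealis, Microtus_albus, Otocyon_minor, Pongo_fluviatilis, Pseudotsuga_sylvestris, Saimiri_longipes, Triturus_arenarius, Urocyon_rubra, Xenopus_viridis, Zea_robustus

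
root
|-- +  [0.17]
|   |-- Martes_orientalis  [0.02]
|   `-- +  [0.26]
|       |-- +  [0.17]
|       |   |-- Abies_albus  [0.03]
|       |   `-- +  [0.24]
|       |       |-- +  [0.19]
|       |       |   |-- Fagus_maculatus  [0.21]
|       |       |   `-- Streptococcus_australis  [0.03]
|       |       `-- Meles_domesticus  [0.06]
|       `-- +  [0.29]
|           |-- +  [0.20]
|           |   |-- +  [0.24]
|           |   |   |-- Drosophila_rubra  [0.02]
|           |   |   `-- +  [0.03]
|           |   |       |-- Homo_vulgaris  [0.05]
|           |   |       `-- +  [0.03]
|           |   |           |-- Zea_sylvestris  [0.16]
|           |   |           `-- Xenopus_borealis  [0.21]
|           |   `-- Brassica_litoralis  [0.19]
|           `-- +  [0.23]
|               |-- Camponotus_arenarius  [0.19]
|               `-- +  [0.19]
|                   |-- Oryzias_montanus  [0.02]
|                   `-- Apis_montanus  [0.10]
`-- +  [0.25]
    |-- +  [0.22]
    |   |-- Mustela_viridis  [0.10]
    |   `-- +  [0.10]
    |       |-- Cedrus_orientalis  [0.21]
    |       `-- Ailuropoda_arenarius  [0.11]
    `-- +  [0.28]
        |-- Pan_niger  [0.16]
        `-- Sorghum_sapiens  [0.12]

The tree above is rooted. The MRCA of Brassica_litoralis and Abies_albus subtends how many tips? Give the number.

12

The MRCA of Brassica_litoralis and Abies_albus is the node subtending ((Abies_albus,((Fagus_maculatus,Streptococcus_australis),Meles_domesticus)),(((Drosophila_rubra,(Homo_vulgaris,(Zea_sylvestris,Xenopus_borealis))),Brassica_litoralis),(Camponotus_arenarius,(Oryzias_montanus,Apis_montanus)))).
That clade contains 12 terminal taxa: Abies_albus, Apis_montanus, Brassica_litoralis, Camponotus_arenarius, Drosophila_rubra, Fagus_maculatus, Homo_vulgaris, Meles_domesticus, Oryzias_montanus, Streptococcus_australis, Xenopus_borealis, Zea_sylvestris.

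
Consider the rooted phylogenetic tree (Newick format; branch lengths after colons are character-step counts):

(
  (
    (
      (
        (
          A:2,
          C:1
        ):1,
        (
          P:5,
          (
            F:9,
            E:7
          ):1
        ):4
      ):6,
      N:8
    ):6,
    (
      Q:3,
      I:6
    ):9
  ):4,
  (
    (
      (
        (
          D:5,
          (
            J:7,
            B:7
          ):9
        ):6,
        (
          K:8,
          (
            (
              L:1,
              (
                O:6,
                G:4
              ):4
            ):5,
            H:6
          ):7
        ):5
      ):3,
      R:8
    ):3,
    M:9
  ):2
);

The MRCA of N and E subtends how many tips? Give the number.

The MRCA of N and E is the node subtending (((A,C),(P,(F,E))),N).
That clade contains 6 terminal taxa: A, C, E, F, N, P.

6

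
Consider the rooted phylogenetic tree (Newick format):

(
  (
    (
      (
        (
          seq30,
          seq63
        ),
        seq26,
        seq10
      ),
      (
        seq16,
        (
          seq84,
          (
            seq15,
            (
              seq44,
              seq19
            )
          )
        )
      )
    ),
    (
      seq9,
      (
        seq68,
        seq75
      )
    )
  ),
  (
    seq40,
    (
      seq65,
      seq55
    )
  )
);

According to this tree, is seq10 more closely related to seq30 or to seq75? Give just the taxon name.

seq30

The MRCA of seq10 and seq30 subtends ((seq30,seq63),seq26,seq10) (4 taxa).
The MRCA of seq10 and seq75 subtends ((((seq30,seq63),seq26,seq10),(seq16,(seq84,(seq15,(seq44,seq19))))),(seq9,(seq68,seq75))) (12 taxa).
The first is nested inside the second, so seq10 shares a more recent common ancestor with seq30.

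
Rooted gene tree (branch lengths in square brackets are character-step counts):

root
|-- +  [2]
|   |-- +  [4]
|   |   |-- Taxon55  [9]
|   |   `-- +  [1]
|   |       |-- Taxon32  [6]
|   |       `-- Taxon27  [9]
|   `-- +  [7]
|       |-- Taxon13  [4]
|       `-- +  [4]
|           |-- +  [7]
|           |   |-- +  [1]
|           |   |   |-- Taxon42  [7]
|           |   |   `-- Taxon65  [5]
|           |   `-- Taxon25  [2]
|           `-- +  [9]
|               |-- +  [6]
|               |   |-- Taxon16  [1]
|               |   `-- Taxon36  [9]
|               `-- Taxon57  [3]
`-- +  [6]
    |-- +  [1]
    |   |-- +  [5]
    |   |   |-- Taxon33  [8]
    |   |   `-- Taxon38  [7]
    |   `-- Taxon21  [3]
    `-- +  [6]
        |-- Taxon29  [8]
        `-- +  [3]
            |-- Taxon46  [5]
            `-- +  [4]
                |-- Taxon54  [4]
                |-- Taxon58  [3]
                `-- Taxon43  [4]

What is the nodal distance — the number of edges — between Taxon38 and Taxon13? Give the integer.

7

The MRCA of Taxon38 and Taxon13 is the root of the tree.
From Taxon38 up to that node: 4 branches. From Taxon13 up to the same node: 3 branches. Total: 4 + 3 = 7.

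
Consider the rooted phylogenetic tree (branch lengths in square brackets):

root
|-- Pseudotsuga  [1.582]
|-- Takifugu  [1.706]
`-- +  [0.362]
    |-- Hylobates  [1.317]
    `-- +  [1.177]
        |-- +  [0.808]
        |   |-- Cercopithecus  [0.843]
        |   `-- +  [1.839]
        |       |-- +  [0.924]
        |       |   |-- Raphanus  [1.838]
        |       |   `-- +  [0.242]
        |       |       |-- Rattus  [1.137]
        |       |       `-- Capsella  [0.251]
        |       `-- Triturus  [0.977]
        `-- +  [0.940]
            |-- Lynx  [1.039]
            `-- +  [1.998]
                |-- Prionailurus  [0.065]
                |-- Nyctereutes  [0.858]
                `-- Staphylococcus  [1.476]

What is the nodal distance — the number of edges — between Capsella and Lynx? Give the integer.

The MRCA of Capsella and Lynx is the node subtending ((Cercopithecus,((Raphanus,(Rattus,Capsella)),Triturus)),(Lynx,(Prionailurus,Nyctereutes,Staphylococcus))).
From Capsella up to that node: 5 branches. From Lynx up to the same node: 2 branches. Total: 5 + 2 = 7.

7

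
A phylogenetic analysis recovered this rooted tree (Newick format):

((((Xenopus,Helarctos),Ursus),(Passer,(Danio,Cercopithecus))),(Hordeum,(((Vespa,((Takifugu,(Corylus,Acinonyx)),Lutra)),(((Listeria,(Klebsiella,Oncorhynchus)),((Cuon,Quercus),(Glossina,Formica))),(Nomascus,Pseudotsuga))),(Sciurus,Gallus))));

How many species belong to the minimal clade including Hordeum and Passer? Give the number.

The MRCA of Hordeum and Passer is the root, so the clade is the entire tree.
That clade contains 23 terminal taxa: Acinonyx, Cercopithecus, Corylus, Cuon, Danio, Formica, Gallus, Glossina, Helarctos, Hordeum, Klebsiella, Listeria, Lutra, Nomascus, Oncorhynchus, Passer, Pseudotsuga, Quercus, Sciurus, Takifugu, Ursus, Vespa, Xenopus.

23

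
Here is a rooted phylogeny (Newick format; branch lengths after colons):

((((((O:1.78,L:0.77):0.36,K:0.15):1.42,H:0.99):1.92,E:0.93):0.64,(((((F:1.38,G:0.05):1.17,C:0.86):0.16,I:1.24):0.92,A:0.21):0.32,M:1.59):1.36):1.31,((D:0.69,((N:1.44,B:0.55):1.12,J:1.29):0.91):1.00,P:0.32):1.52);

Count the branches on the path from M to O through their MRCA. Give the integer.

The MRCA of M and O is the node subtending (((((O,L),K),H),E),(((((F,G),C),I),A),M)).
From M up to that node: 2 branches. From O up to the same node: 5 branches. Total: 2 + 5 = 7.

7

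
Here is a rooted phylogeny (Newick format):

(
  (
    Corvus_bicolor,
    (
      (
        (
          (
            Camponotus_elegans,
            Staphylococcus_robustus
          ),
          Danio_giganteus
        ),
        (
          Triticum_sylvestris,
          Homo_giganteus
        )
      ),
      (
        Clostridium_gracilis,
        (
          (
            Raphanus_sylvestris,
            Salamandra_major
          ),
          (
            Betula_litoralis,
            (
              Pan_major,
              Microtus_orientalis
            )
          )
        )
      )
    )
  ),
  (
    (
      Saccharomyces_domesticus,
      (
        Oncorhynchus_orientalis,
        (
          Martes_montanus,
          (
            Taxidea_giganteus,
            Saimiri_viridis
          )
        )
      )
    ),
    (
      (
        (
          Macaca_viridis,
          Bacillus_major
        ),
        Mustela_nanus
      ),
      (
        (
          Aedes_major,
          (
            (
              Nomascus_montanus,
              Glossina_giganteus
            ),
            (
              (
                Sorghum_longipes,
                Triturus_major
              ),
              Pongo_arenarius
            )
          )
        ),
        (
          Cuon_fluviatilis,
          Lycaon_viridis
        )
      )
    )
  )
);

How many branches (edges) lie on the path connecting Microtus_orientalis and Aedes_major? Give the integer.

The MRCA of Microtus_orientalis and Aedes_major is the root of the tree.
From Microtus_orientalis up to that node: 7 branches. From Aedes_major up to the same node: 5 branches. Total: 7 + 5 = 12.

12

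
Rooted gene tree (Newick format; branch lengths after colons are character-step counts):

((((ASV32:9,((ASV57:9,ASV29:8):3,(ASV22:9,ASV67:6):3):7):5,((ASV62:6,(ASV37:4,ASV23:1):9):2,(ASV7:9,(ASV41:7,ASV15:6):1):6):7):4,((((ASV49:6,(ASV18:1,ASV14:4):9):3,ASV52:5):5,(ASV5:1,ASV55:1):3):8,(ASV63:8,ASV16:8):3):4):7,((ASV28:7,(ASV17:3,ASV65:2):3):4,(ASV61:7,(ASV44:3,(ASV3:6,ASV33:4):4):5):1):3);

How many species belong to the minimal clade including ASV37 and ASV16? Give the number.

19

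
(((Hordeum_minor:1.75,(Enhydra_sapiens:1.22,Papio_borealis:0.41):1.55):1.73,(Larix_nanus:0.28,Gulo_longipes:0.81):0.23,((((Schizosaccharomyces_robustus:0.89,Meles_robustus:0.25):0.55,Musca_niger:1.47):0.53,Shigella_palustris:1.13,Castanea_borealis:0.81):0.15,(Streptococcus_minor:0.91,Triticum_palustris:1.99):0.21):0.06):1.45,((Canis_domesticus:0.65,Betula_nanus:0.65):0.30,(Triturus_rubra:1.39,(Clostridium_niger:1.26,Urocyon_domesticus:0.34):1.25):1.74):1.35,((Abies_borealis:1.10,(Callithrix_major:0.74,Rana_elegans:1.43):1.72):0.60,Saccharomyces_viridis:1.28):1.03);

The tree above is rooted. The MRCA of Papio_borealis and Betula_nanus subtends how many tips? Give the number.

The MRCA of Papio_borealis and Betula_nanus is the root, so the clade is the entire tree.
That clade contains 21 terminal taxa: Abies_borealis, Betula_nanus, Callithrix_major, Canis_domesticus, Castanea_borealis, Clostridium_niger, Enhydra_sapiens, Gulo_longipes, Hordeum_minor, Larix_nanus, Meles_robustus, Musca_niger, Papio_borealis, Rana_elegans, Saccharomyces_viridis, Schizosaccharomyces_robustus, Shigella_palustris, Streptococcus_minor, Triticum_palustris, Triturus_rubra, Urocyon_domesticus.

21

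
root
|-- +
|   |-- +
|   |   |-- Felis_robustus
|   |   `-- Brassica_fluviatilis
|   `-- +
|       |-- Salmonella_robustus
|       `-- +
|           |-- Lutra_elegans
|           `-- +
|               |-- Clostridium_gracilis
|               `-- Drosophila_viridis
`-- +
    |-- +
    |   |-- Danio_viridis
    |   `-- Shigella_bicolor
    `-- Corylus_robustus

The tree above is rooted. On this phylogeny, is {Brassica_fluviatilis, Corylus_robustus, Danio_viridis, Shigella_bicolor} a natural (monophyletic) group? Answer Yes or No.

No

The MRCA of the listed taxa is the root, so the smallest clade containing them is the whole tree.
That clade also contains Clostridium_gracilis, Drosophila_viridis, Felis_robustus, Lutra_elegans, Salmonella_robustus, which are not in the proposed group, so the group is not monophyletic.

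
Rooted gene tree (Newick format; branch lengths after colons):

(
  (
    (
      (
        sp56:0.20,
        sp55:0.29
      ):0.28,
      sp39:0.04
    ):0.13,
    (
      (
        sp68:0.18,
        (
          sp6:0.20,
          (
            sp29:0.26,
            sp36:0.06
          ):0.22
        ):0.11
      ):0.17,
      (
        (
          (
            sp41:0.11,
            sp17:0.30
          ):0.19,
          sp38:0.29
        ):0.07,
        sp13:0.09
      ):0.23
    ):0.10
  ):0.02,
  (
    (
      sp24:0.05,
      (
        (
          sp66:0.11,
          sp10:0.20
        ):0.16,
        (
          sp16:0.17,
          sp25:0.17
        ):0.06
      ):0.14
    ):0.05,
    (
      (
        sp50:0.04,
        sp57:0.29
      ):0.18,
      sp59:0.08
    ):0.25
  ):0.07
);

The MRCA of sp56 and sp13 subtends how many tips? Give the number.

11

The MRCA of sp56 and sp13 is the node subtending (((sp56,sp55),sp39),((sp68,(sp6,(sp29,sp36))),(((sp41,sp17),sp38),sp13))).
That clade contains 11 terminal taxa: sp13, sp17, sp29, sp36, sp38, sp39, sp41, sp55, sp56, sp6, sp68.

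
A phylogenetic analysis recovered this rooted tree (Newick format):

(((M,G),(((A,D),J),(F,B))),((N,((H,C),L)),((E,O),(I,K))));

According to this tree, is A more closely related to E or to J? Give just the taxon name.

The MRCA of A and J subtends ((A,D),J) (3 taxa).
The MRCA of A and E is the root, subtending the entire tree (15 taxa).
The first is nested inside the second, so A shares a more recent common ancestor with J.

J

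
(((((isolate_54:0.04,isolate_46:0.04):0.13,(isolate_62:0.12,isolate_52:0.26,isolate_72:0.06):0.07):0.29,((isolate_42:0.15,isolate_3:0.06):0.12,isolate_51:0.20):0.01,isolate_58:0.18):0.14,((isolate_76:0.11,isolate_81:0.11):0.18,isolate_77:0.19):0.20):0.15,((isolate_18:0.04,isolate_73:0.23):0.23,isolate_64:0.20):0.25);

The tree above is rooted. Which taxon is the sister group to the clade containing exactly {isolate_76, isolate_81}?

The clade containing exactly {isolate_76, isolate_81} attaches to the tree at the node subtending ((isolate_76,isolate_81),isolate_77).
The other lineage descending from that same node — the sister group — is the single tip isolate_77.

isolate_77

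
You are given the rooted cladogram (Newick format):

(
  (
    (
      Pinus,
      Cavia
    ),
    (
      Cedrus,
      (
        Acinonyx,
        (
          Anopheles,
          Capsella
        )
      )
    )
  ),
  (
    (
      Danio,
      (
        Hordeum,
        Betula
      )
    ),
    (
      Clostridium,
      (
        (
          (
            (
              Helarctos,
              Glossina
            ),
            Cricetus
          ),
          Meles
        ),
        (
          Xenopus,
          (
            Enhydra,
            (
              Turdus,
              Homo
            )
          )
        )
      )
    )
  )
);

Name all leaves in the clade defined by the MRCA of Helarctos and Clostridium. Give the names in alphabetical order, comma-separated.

Tracing Helarctos: it sits inside (Helarctos,Glossina).
Tracing Clostridium: it sits inside (Clostridium,((((Helarctos,Glossina),Cricetus),Meles),(Xenopus,(Enhydra,(Turdus,Homo))))).
The smallest clade enclosing both is (Clostridium,((((Helarctos,Glossina),Cricetus),Meles),(Xenopus,(Enhydra,(Turdus,Homo))))); the answer is its 9 terminal taxa in alphabetical order.

Clostridium, Cricetus, Enhydra, Glossina, Helarctos, Homo, Meles, Turdus, Xenopus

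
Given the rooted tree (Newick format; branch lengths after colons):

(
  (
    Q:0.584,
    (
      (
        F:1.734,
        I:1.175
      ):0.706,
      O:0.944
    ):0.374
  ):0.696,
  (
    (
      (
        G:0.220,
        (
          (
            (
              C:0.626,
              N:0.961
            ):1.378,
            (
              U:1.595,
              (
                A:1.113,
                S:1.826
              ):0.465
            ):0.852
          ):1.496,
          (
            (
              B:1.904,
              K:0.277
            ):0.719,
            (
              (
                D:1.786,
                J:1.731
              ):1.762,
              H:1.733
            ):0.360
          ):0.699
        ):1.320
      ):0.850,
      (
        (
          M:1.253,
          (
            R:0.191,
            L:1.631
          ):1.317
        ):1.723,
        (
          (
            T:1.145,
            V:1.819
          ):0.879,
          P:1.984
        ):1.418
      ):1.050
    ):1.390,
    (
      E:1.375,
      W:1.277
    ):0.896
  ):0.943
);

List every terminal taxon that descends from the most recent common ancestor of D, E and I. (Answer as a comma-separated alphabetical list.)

Tracing D: it sits inside (D,J).
Tracing E: it sits inside (E,W).
Tracing I: it sits inside (F,I).
The smallest clade enclosing all 3 is the whole tree (their MRCA is the root), so the answer is all 23 tips in alphabetical order.

A, B, C, D, E, F, G, H, I, J, K, L, M, N, O, P, Q, R, S, T, U, V, W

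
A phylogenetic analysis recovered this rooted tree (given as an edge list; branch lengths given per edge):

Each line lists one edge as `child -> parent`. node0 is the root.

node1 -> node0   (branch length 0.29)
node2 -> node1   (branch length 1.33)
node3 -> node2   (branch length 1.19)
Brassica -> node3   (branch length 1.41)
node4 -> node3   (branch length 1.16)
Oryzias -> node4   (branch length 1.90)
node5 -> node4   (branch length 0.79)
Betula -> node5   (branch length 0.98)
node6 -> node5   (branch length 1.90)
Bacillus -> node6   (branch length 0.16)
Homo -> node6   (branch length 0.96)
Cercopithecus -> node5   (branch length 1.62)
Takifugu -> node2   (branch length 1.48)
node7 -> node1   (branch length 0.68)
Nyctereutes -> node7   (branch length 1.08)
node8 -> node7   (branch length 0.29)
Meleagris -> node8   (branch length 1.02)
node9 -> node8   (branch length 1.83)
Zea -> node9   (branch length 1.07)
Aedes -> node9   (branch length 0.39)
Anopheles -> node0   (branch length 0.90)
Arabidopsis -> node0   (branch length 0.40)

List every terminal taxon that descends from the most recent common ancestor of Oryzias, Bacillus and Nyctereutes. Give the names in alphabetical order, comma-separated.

Tracing Oryzias: it sits inside (Oryzias,(Betula,(Bacillus,Homo),Cercopithecus)).
Tracing Bacillus: it sits inside (Bacillus,Homo).
Tracing Nyctereutes: it sits inside (Nyctereutes,(Meleagris,(Zea,Aedes))).
The smallest clade enclosing all 3 is (((Brassica,(Oryzias,(Betula,(Bacillus,Homo),Cercopithecus))),Takifugu),(Nyctereutes,(Meleagris,(Zea,Aedes)))); the answer is its 11 terminal taxa in alphabetical order.

Aedes, Bacillus, Betula, Brassica, Cercopithecus, Homo, Meleagris, Nyctereutes, Oryzias, Takifugu, Zea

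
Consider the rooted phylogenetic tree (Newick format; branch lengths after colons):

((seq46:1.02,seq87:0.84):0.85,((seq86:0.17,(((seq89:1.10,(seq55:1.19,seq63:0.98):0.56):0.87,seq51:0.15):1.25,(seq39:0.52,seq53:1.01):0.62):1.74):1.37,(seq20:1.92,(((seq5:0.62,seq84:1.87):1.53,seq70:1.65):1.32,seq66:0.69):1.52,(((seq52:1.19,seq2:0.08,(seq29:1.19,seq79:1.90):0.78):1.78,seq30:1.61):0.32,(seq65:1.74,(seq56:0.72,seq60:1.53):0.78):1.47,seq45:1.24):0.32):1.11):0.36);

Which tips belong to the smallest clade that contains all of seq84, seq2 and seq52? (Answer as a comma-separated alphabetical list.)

seq2, seq20, seq29, seq30, seq45, seq5, seq52, seq56, seq60, seq65, seq66, seq70, seq79, seq84

Tracing seq84: it sits inside (seq5,seq84).
Tracing seq2: it sits inside (seq52,seq2,(seq29,seq79)).
Tracing seq52: it sits inside (seq52,seq2,(seq29,seq79)).
The smallest clade enclosing all 3 is (seq20,(((seq5,seq84),seq70),seq66),(((seq52,seq2,(seq29,seq79)),seq30),(seq65,(seq56,seq60)),seq45)); the answer is its 14 terminal taxa in alphabetical order.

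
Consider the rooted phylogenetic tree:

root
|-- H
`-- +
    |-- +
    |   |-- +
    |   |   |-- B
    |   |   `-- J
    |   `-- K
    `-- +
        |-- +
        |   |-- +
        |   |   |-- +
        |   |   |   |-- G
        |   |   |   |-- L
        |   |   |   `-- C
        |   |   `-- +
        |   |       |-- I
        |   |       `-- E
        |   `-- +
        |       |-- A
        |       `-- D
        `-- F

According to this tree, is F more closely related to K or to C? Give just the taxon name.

C

The MRCA of F and C subtends ((((G,L,C),(I,E)),(A,D)),F) (8 taxa).
The MRCA of F and K subtends (((B,J),K),((((G,L,C),(I,E)),(A,D)),F)) (11 taxa).
The first is nested inside the second, so F shares a more recent common ancestor with C.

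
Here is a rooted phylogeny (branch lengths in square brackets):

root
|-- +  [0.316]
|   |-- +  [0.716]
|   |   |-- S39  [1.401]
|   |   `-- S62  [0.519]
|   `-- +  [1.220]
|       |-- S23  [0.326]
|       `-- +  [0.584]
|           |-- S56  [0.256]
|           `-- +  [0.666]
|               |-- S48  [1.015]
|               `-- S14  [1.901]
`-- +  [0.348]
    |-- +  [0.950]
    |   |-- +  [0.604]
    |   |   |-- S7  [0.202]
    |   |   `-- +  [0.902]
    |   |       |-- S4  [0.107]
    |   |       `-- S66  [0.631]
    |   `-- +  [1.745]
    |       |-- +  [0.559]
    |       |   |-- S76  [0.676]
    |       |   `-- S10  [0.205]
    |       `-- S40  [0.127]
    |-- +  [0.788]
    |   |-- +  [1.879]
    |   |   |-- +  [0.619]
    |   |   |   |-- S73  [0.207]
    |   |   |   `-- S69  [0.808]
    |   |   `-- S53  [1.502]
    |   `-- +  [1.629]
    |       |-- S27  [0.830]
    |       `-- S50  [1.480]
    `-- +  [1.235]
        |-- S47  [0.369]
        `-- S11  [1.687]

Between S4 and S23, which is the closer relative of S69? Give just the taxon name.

The MRCA of S69 and S4 subtends (((S7,(S4,S66)),((S76,S10),S40)),(((S73,S69),S53),(S27,S50)),(S47,S11)) (13 taxa).
The MRCA of S69 and S23 is the root, subtending the entire tree (19 taxa).
The first is nested inside the second, so S69 shares a more recent common ancestor with S4.

S4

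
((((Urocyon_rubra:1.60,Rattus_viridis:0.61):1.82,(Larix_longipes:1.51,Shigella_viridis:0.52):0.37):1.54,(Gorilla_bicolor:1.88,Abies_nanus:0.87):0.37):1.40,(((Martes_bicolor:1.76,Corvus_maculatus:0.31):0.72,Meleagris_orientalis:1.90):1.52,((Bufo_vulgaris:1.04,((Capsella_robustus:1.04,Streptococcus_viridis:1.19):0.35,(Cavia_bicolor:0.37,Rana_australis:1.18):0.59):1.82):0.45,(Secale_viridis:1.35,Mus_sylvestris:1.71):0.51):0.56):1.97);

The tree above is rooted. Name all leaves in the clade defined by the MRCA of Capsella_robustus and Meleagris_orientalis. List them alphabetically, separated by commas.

Tracing Capsella_robustus: it sits inside (Capsella_robustus,Streptococcus_viridis).
Tracing Meleagris_orientalis: it sits inside ((Martes_bicolor,Corvus_maculatus),Meleagris_orientalis).
The smallest clade enclosing both is (((Martes_bicolor,Corvus_maculatus),Meleagris_orientalis),((Bufo_vulgaris,((Capsella_robustus,Streptococcus_viridis),(Cavia_bicolor,Rana_australis))),(Secale_viridis,Mus_sylvestris))); the answer is its 10 terminal taxa in alphabetical order.

Bufo_vulgaris, Capsella_robustus, Cavia_bicolor, Corvus_maculatus, Martes_bicolor, Meleagris_orientalis, Mus_sylvestris, Rana_australis, Secale_viridis, Streptococcus_viridis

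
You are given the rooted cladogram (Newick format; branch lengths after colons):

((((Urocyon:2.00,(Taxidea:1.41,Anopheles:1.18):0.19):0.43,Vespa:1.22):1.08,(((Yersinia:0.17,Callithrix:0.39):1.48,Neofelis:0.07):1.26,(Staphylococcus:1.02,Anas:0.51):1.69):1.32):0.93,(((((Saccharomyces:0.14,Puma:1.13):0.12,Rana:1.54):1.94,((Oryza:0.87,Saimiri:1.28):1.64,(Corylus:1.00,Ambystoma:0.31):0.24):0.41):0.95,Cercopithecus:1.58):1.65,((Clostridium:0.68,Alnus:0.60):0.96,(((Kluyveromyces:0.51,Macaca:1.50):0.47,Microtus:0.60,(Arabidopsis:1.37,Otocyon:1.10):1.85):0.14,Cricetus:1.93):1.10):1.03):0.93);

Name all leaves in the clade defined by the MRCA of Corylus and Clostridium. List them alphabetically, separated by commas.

Tracing Corylus: it sits inside (Corylus,Ambystoma).
Tracing Clostridium: it sits inside (Clostridium,Alnus).
The smallest clade enclosing both is (((((Saccharomyces,Puma),Rana),((Oryza,Saimiri),(Corylus,Ambystoma))),Cercopithecus),((Clostridium,Alnus),(((Kluyveromyces,Macaca),Microtus,(Arabidopsis,Otocyon)),Cricetus))); the answer is its 16 terminal taxa in alphabetical order.

Alnus, Ambystoma, Arabidopsis, Cercopithecus, Clostridium, Corylus, Cricetus, Kluyveromyces, Macaca, Microtus, Oryza, Otocyon, Puma, Rana, Saccharomyces, Saimiri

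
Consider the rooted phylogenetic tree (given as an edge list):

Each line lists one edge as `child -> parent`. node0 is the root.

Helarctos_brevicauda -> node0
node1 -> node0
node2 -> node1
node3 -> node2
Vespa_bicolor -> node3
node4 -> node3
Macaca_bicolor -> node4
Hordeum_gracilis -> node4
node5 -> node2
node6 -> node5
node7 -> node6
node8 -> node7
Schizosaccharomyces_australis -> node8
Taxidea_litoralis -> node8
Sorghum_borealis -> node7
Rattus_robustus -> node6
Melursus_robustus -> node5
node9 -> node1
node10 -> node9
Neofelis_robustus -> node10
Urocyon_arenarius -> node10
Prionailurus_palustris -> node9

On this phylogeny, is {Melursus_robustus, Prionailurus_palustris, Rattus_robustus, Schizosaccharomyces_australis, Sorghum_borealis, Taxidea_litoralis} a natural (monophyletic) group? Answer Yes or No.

The MRCA of the listed taxa subtends (((Vespa_bicolor,(Macaca_bicolor,Hordeum_gracilis)),((((Schizosaccharomyces_australis,Taxidea_litoralis),Sorghum_borealis),Rattus_robustus),Melursus_robustus)),((Neofelis_robustus,Urocyon_arenarius),Prionailurus_palustris)).
That clade also contains Hordeum_gracilis, Macaca_bicolor, Neofelis_robustus, Urocyon_arenarius, Vespa_bicolor, which are not in the proposed group, so the group is not monophyletic.

No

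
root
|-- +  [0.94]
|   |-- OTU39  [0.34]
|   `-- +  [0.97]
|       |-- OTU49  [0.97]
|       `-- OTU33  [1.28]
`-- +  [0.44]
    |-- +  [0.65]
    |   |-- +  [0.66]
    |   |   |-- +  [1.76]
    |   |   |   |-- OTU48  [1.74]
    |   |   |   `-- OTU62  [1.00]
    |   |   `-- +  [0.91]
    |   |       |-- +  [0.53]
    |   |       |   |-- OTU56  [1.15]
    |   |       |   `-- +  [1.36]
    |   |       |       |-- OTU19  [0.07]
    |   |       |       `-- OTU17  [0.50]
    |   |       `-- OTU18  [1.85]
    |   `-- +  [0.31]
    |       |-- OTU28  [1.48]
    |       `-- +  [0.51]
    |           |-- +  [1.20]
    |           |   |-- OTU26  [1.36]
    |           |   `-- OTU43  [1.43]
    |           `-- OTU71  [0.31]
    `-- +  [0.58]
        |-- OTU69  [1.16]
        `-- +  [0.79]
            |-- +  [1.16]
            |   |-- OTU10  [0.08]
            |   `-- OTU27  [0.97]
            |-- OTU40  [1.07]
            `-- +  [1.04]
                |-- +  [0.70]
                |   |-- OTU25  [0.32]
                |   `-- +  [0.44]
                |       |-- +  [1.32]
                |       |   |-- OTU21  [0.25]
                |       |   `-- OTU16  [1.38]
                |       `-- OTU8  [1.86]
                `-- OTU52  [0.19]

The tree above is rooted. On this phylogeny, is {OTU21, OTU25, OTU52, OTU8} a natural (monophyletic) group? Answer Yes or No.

The MRCA of the listed taxa subtends ((OTU25,((OTU21,OTU16),OTU8)),OTU52).
That clade also contains OTU16, which is not in the proposed group, so the group is not monophyletic.

No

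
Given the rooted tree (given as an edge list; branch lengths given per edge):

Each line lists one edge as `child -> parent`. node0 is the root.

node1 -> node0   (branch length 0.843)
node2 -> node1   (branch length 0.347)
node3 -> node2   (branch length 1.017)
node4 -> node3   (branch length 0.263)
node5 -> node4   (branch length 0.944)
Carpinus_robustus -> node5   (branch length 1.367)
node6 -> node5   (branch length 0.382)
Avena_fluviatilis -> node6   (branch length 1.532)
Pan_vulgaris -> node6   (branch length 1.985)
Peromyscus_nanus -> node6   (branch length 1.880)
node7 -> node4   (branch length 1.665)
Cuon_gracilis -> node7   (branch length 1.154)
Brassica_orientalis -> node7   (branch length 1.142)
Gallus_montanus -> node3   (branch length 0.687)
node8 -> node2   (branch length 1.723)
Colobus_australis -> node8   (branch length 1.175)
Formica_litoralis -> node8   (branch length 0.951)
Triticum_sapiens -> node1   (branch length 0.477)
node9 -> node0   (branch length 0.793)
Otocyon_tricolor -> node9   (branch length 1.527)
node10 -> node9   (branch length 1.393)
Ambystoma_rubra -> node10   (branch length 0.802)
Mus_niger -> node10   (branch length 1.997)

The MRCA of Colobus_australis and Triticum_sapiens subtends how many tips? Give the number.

10

The MRCA of Colobus_australis and Triticum_sapiens is the node subtending (((((Carpinus_robustus,(Avena_fluviatilis,Pan_vulgaris,Peromyscus_nanus)),(Cuon_gracilis,Brassica_orientalis)),Gallus_montanus),(Colobus_australis,Formica_litoralis)),Triticum_sapiens).
That clade contains 10 terminal taxa: Avena_fluviatilis, Brassica_orientalis, Carpinus_robustus, Colobus_australis, Cuon_gracilis, Formica_litoralis, Gallus_montanus, Pan_vulgaris, Peromyscus_nanus, Triticum_sapiens.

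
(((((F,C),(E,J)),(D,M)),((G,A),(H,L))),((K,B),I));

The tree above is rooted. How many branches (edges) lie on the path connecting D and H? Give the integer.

6

The MRCA of D and H is the node subtending ((((F,C),(E,J)),(D,M)),((G,A),(H,L))).
From D up to that node: 3 branches. From H up to the same node: 3 branches. Total: 3 + 3 = 6.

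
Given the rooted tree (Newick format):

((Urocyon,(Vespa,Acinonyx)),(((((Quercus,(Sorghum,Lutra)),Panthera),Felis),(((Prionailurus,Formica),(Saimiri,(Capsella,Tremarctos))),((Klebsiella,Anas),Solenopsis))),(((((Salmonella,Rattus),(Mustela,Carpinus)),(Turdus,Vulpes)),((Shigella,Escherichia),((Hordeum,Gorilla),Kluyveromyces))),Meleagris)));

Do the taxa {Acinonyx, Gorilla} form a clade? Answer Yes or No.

No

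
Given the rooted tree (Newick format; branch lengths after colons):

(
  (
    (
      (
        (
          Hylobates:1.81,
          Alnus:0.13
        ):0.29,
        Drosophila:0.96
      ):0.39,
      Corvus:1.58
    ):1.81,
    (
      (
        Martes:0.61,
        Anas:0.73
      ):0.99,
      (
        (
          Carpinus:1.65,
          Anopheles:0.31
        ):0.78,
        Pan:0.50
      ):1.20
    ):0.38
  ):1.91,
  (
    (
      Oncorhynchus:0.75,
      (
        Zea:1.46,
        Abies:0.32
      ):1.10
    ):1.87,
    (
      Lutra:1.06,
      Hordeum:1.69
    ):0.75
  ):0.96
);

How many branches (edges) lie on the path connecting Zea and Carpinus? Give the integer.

9

The MRCA of Zea and Carpinus is the root of the tree.
From Zea up to that node: 4 branches. From Carpinus up to the same node: 5 branches. Total: 4 + 5 = 9.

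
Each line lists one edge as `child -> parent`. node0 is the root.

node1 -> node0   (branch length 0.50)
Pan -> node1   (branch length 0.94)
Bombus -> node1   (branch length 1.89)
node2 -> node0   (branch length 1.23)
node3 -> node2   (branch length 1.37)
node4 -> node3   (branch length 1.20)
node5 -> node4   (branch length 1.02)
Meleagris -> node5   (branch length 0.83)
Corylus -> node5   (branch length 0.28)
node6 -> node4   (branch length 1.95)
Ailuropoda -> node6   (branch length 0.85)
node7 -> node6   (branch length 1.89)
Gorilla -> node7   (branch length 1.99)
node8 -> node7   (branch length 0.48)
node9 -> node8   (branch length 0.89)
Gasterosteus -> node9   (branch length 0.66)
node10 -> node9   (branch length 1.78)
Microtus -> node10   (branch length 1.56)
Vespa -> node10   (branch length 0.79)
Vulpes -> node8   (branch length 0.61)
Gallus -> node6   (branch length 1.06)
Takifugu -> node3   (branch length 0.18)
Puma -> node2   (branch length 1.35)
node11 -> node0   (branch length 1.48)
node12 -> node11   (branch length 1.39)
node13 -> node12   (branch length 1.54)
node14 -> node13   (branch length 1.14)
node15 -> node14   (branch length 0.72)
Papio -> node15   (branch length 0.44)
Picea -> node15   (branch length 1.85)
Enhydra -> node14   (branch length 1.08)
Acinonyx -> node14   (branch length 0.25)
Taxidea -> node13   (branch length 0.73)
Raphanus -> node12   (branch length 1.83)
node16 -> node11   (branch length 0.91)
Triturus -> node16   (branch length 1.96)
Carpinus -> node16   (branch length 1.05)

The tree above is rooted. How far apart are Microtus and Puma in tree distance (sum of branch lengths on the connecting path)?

12.47

The path runs Microtus → … → MRCA → … → Puma; the MRCA is the node subtending ((((Meleagris,Corylus),(Ailuropoda,(Gorilla,((Gasterosteus,(Microtus,Vespa)),Vulpes)),Gallus)),Takifugu),Puma).
Branch lengths along that path: 1.56 + 1.78 + 0.89 + 0.48 + 1.89 + 1.95 + 1.20 + 1.37 + 1.35 = 12.47.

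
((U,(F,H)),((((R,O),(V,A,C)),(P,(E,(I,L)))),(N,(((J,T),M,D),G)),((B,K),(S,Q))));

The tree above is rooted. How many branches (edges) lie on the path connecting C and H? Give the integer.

8

The MRCA of C and H is the root of the tree.
From C up to that node: 5 branches. From H up to the same node: 3 branches. Total: 5 + 3 = 8.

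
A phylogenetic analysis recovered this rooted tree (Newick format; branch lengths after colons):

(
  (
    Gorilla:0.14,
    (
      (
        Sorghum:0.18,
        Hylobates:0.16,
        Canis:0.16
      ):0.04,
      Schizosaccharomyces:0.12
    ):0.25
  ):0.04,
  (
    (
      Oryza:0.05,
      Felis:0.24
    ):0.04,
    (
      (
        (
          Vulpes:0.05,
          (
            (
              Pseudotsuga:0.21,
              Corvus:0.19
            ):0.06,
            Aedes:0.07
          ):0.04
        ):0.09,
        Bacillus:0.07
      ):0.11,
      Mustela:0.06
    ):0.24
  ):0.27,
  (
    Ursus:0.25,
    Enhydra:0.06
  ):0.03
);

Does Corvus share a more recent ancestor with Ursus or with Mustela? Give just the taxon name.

Mustela

The MRCA of Corvus and Mustela subtends (((Vulpes,((Pseudotsuga,Corvus),Aedes)),Bacillus),Mustela) (6 taxa).
The MRCA of Corvus and Ursus is the root, subtending the entire tree (15 taxa).
The first is nested inside the second, so Corvus shares a more recent common ancestor with Mustela.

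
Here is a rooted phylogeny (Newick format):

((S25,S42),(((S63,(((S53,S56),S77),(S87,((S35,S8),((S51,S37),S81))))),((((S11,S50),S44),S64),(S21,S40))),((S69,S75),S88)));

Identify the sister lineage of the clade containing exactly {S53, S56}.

S77

The clade containing exactly {S53, S56} attaches to the tree at the node subtending ((S53,S56),S77).
The other lineage descending from that same node — the sister group — is the single tip S77.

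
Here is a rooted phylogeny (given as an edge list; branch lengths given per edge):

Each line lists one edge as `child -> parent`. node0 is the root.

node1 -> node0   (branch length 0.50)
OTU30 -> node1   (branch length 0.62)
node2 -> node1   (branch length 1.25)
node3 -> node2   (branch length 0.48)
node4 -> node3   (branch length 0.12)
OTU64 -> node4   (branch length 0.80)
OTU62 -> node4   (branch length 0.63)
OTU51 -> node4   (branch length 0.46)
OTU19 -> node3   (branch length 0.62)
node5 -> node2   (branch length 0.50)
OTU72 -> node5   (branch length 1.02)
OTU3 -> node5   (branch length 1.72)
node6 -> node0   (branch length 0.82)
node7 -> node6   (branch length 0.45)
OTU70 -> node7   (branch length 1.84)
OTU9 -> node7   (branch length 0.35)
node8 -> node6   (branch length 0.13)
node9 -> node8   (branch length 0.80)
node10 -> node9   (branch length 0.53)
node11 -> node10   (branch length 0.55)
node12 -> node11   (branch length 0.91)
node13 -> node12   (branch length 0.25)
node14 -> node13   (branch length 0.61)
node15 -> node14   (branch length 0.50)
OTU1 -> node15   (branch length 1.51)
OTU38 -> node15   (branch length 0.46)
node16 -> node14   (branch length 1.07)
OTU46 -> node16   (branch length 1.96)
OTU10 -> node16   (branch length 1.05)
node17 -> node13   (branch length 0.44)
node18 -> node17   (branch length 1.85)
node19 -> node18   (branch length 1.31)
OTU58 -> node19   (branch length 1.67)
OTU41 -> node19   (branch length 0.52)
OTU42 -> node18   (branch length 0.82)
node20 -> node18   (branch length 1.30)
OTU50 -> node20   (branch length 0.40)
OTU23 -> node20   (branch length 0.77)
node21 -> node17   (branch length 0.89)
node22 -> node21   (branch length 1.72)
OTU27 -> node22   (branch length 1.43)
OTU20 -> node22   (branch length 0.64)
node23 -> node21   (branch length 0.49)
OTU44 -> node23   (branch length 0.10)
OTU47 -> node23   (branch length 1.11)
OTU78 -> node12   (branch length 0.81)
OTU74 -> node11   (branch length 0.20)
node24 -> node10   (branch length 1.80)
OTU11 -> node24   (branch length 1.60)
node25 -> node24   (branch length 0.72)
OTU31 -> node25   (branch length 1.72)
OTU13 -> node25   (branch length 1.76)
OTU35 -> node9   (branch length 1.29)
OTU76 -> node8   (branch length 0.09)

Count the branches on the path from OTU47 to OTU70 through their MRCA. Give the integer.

12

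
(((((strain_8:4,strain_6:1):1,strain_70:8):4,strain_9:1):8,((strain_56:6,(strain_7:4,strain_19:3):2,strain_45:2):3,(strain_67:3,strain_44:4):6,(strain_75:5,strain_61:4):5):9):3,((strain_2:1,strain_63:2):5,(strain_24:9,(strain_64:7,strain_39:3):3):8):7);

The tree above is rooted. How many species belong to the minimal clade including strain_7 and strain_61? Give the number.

8

The MRCA of strain_7 and strain_61 is the node subtending ((strain_56,(strain_7,strain_19),strain_45),(strain_67,strain_44),(strain_75,strain_61)).
That clade contains 8 terminal taxa: strain_19, strain_44, strain_45, strain_56, strain_61, strain_67, strain_7, strain_75.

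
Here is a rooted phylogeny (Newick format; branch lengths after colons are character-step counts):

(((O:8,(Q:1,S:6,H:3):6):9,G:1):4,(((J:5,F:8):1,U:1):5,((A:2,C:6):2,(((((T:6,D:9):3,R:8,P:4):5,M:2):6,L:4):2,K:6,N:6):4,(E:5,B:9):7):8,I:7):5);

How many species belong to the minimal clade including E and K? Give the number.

12

The MRCA of E and K is the node subtending ((A,C),(((((T,D),R,P),M),L),K,N),(E,B)).
That clade contains 12 terminal taxa: A, B, C, D, E, K, L, M, N, P, R, T.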